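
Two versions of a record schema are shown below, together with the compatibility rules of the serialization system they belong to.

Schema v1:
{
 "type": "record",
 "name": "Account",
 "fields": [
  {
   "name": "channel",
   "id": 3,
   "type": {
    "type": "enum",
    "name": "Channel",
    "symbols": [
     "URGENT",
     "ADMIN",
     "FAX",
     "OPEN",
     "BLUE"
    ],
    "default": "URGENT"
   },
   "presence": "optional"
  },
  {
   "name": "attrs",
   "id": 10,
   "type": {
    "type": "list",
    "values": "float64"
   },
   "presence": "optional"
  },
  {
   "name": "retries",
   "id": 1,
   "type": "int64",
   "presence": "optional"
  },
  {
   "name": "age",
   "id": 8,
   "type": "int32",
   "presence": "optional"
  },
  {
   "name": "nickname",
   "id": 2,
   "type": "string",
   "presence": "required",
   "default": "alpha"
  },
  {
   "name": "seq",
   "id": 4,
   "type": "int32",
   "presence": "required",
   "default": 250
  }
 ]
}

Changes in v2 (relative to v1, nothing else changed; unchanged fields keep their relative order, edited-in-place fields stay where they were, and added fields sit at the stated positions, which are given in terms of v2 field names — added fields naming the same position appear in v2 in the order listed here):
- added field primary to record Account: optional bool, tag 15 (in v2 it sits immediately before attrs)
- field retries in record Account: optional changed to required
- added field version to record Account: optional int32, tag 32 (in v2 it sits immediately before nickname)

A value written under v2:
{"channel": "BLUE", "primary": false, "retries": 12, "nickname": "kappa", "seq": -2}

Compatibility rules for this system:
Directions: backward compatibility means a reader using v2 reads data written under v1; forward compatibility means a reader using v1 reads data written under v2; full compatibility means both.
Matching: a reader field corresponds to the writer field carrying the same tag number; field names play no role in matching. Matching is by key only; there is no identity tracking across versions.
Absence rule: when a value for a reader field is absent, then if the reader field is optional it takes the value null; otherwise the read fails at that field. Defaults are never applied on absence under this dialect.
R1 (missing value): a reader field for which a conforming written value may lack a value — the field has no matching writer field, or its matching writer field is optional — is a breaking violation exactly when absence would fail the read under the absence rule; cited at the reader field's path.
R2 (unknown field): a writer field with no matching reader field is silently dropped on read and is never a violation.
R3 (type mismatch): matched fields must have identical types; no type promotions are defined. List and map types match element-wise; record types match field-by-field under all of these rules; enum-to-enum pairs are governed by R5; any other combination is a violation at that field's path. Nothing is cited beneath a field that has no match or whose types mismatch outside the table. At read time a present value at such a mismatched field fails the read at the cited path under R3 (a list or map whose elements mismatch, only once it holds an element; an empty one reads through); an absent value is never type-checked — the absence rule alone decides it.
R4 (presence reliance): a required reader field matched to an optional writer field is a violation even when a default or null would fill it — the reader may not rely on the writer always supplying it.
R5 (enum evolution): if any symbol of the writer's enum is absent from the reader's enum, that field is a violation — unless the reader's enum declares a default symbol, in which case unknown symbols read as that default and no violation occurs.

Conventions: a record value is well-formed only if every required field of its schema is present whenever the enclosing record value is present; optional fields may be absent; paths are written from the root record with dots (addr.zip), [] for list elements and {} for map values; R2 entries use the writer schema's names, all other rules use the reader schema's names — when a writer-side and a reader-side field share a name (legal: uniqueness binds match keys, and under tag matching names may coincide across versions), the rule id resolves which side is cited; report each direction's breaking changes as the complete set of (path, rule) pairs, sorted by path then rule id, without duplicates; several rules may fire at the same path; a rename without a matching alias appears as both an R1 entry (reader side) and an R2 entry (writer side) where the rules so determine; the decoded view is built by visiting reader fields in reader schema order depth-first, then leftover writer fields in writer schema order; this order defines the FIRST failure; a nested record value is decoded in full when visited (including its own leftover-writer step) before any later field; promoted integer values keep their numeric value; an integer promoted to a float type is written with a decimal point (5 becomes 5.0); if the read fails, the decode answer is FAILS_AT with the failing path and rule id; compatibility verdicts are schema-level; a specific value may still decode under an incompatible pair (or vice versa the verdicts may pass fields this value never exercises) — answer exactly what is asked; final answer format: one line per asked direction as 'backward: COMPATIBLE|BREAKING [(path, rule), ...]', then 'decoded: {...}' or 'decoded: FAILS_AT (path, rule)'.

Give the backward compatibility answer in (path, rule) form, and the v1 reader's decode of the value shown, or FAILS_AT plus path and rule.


backward: BREAKING [(retries, R1), (retries, R4)]; decoded: {"channel": "BLUE", "attrs": null, "retries": 12, "age": null, "nickname": "kappa", "seq": -2}

each type pair in Account: writer, then reader
backward analysis of Account with v2 as reader and v1 as writer:
  channel <- channel (Channel -> Channel, writer optional)
  primary: no writer-side match
  attrs <- attrs (list<float64> -> list<float64>, writer optional)
  retries <- retries (int64 -> int64, writer optional)
  age <- age (int32 -> int32, writer optional)
  version: no writer-side match
  nickname <- nickname (string -> string, writer required)
  seq <- seq (int32 -> int32, writer required)
  R1 fires at retries
  R4 fires at retries
  => backward verdict for Account: BREAKING, 2 violation(s)
decode (reader v1):
  channel := "BLUE"
  attrs := null (absent, optional -> null)
  retries := 12
  age := null (absent, optional -> null)
  nickname := "kappa"
  seq := -2
  writer primary: unknown -> dropped
  => decoded: {"channel": "BLUE", "attrs": null, "retries": 12, "age": null, "nickname": "kappa", "seq": -2}
the other Account changes do not affect what is asked:
  added field version to record Account: optional int32, tag 32 (in v2 it sits immediately before nickname) -> triggers nothing under Account's printed rules — same verdict
  added field primary to record Account: optional bool, tag 15 (in v2 it sits immediately before attrs) -> triggers nothing under Account's printed rules — same verdict


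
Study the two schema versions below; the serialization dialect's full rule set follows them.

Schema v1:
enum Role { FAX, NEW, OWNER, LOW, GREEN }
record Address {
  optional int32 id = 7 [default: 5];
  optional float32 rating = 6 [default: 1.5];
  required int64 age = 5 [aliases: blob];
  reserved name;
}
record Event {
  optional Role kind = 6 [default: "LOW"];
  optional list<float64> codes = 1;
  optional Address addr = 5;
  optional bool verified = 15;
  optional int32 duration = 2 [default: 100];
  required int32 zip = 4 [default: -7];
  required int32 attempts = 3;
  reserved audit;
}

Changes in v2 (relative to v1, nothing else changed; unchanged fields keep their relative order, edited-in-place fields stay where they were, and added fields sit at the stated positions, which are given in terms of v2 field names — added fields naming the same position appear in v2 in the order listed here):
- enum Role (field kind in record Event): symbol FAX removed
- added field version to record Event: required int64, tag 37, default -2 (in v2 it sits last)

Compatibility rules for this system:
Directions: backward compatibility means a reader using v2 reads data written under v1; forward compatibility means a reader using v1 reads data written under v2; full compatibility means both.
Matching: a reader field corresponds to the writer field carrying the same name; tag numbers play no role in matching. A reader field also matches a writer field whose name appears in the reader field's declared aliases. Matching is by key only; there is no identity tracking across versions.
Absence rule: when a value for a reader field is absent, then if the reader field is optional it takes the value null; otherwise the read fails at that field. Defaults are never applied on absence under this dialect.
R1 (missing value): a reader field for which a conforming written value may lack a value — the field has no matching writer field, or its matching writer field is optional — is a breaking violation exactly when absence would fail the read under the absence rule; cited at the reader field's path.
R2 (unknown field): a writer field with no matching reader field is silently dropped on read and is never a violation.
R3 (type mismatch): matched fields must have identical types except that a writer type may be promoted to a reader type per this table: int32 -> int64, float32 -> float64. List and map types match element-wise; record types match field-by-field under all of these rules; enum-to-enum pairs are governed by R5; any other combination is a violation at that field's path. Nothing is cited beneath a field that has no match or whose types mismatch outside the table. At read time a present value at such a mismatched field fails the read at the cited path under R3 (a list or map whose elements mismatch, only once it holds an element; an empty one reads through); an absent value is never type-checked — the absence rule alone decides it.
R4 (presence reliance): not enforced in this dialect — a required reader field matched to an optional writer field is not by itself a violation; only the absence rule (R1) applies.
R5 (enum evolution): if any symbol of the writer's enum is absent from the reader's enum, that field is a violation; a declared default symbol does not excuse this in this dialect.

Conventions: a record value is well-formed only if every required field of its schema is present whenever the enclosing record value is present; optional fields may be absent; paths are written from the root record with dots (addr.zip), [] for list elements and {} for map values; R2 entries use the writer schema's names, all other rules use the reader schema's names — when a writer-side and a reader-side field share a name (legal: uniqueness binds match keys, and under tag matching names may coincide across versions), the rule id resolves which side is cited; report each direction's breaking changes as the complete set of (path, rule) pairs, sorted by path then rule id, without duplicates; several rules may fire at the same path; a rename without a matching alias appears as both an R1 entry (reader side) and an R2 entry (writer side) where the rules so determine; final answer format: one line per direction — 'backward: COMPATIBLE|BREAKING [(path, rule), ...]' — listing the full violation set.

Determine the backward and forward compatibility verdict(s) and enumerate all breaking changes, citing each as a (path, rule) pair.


backward: BREAKING [(kind, R5), (version, R1)]; forward: COMPATIBLE []

each type pair in Event: writer, then reader
backward analysis of Event with v2 as reader and v1 as writer:
  writer optional, Role -> Role: reader kind maps from writer kind
  writer optional, list<float64> -> list<float64>: reader codes maps from writer codes
  writer optional, Address -> Address: reader addr maps from writer addr
  writer optional, bool -> bool: reader verified maps from writer verified
  writer optional, int32 -> int32: reader duration maps from writer duration
  writer required, int32 -> int32: reader zip maps from writer zip
  writer required, int32 -> int32: reader attempts maps from writer attempts
  version: no writer match
  writer optional, int32 -> int32: reader addr.id maps from writer addr.id
  writer optional, float32 -> float32: reader addr.rating maps from writer addr.rating
  writer required, int64 -> int64: reader addr.age maps from writer addr.age
  violation R5 at kind
  violation R1 at version
  => backward: BREAKING (2)
forward analysis of Event with v1 as reader and v2 as writer:
  writer optional, Role -> Role: reader kind maps from writer kind
  writer optional, list<float64> -> list<float64>: reader codes maps from writer codes
  writer optional, Address -> Address: reader addr maps from writer addr
  writer optional, bool -> bool: reader verified maps from writer verified
  writer optional, int32 -> int32: reader duration maps from writer duration
  writer required, int32 -> int32: reader zip maps from writer zip
  writer required, int32 -> int32: reader attempts maps from writer attempts
  writer version: unknown to reader
  writer optional, int32 -> int32: reader addr.id maps from writer addr.id
  writer optional, float32 -> float32: reader addr.rating maps from writer addr.rating
  writer required, int64 -> int64: reader addr.age maps from writer addr.age
  => forward: COMPATIBLE


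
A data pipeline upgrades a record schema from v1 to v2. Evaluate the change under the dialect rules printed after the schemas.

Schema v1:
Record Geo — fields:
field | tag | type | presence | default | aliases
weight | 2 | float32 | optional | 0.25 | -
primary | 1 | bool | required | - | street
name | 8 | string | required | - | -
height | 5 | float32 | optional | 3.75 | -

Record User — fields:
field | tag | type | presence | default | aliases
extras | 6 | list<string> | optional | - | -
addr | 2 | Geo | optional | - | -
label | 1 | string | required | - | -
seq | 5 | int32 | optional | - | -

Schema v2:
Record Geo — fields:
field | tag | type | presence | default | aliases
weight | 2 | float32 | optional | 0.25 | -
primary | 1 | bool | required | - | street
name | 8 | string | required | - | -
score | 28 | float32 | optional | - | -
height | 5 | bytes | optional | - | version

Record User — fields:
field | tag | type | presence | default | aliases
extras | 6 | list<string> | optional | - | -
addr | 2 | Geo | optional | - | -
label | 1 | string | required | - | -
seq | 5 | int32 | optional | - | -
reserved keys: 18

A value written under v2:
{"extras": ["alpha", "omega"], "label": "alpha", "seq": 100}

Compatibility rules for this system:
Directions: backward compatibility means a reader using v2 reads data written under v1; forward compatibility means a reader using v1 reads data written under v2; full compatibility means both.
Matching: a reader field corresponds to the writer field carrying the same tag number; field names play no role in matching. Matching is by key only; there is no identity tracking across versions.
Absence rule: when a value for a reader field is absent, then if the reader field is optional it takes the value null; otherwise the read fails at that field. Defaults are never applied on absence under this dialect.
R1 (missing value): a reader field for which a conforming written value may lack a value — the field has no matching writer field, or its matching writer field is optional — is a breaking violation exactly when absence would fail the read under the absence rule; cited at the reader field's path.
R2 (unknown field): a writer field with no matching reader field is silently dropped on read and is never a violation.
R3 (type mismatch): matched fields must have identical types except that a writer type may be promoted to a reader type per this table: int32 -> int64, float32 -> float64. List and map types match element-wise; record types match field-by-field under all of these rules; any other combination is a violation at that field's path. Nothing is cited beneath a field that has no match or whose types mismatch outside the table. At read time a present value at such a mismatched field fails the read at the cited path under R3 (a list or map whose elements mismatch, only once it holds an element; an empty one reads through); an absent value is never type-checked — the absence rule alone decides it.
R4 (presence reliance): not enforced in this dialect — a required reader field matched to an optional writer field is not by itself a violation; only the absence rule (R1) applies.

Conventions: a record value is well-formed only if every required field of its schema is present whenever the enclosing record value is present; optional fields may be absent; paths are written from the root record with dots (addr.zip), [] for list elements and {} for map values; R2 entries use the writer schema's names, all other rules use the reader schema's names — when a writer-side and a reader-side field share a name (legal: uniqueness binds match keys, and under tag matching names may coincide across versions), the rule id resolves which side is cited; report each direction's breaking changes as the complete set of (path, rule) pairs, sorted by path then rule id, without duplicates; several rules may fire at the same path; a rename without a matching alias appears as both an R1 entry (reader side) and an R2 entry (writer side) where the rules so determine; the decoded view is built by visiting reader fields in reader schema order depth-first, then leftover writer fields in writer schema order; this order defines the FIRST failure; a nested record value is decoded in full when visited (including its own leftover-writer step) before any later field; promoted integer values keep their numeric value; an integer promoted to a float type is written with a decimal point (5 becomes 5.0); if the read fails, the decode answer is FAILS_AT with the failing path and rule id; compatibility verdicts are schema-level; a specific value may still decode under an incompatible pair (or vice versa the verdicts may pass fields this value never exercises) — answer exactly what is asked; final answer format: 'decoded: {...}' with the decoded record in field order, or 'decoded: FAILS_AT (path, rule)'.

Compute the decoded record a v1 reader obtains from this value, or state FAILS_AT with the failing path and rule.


in User below, arrows point writer -> reader
migrating the User value to v1:
  extras := ["alpha", "omega"]
  addr := null (absent, optional -> null)
  label := "alpha"
  seq := 100
  => decoded: {"extras": ["alpha", "omega"], "addr": null, "label": "alpha", "seq": 100}
the other User changes do not affect what is asked:
  added field score to record Geo: optional float32, tag 28 (in v2 it sits immediately before height) -> fires no rule on User under this dialect and leaves the result unchanged
  field height in record Geo: type float32 changed to bytes (its default is dropped) -> changes User's schema-level verdicts only — the decode of this value is the same

decoded: {"extras": ["alpha", "omega"], "addr": null, "label": "alpha", "seq": 100}


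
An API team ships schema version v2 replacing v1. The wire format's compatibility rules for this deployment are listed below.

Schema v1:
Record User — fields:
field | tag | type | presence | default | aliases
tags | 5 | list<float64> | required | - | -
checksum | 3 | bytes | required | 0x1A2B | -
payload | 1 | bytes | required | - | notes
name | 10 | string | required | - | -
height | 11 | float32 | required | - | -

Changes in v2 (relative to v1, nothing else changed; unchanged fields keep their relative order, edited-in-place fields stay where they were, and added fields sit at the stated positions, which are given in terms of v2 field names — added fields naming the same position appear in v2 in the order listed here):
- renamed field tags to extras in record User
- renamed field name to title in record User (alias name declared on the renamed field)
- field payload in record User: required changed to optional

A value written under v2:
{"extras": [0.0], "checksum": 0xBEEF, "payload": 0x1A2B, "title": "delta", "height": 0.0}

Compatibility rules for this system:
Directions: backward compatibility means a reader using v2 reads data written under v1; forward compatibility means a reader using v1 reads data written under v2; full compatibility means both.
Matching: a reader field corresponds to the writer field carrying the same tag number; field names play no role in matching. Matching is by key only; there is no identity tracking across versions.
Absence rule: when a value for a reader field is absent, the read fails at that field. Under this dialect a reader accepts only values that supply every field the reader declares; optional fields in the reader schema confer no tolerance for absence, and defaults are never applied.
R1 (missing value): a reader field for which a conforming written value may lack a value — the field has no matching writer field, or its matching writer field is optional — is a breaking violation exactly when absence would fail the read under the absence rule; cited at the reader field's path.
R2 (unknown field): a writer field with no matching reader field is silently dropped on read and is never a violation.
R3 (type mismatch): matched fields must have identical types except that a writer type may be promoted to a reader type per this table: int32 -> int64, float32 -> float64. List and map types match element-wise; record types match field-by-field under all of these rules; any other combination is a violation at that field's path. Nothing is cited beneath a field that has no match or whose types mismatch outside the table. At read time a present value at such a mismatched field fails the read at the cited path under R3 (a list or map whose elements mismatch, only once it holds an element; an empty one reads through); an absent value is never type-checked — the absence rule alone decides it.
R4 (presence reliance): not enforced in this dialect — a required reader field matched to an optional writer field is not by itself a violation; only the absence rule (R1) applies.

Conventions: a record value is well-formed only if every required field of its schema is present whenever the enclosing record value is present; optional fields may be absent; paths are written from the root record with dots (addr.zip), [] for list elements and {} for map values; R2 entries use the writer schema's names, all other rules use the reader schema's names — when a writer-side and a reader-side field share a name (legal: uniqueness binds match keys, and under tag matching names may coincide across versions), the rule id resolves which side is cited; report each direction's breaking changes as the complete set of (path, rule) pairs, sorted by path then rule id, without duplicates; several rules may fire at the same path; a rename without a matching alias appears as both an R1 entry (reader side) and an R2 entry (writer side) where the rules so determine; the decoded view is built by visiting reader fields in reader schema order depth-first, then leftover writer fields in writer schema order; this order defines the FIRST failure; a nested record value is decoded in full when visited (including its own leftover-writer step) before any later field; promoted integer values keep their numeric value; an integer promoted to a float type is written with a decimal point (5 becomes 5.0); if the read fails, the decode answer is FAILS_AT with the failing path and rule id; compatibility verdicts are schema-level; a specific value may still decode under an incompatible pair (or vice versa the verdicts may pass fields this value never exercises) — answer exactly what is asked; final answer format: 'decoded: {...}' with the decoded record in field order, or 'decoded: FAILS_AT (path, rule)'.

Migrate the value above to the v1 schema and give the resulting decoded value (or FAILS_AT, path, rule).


decoded: {"tags": [0.0], "checksum": 0xBEEF, "payload": 0x1A2B, "name": "delta", "height": 0.0}

arrows below run writer -> reader for User
migrating the User value to v1:
  tags := [0.0] (from writer extras)
  checksum := 0xBEEF
  payload := 0x1A2B
  name := "delta" (from writer title)
  height := 0.0
  => decoded: {"tags": [0.0], "checksum": 0xBEEF, "payload": 0x1A2B, "name": "delta", "height": 0.0}
ruling out the remaining User differences:
  renamed field tags to extras in record User -> no rule fires on it and the decoded User view is identical with or without it
  renamed field name to title in record User (alias name declared on the renamed field) -> no rule fires on it and the decoded User view is identical with or without it
  field payload in record User: required changed to optional -> shifts the User verdicts, not this decode


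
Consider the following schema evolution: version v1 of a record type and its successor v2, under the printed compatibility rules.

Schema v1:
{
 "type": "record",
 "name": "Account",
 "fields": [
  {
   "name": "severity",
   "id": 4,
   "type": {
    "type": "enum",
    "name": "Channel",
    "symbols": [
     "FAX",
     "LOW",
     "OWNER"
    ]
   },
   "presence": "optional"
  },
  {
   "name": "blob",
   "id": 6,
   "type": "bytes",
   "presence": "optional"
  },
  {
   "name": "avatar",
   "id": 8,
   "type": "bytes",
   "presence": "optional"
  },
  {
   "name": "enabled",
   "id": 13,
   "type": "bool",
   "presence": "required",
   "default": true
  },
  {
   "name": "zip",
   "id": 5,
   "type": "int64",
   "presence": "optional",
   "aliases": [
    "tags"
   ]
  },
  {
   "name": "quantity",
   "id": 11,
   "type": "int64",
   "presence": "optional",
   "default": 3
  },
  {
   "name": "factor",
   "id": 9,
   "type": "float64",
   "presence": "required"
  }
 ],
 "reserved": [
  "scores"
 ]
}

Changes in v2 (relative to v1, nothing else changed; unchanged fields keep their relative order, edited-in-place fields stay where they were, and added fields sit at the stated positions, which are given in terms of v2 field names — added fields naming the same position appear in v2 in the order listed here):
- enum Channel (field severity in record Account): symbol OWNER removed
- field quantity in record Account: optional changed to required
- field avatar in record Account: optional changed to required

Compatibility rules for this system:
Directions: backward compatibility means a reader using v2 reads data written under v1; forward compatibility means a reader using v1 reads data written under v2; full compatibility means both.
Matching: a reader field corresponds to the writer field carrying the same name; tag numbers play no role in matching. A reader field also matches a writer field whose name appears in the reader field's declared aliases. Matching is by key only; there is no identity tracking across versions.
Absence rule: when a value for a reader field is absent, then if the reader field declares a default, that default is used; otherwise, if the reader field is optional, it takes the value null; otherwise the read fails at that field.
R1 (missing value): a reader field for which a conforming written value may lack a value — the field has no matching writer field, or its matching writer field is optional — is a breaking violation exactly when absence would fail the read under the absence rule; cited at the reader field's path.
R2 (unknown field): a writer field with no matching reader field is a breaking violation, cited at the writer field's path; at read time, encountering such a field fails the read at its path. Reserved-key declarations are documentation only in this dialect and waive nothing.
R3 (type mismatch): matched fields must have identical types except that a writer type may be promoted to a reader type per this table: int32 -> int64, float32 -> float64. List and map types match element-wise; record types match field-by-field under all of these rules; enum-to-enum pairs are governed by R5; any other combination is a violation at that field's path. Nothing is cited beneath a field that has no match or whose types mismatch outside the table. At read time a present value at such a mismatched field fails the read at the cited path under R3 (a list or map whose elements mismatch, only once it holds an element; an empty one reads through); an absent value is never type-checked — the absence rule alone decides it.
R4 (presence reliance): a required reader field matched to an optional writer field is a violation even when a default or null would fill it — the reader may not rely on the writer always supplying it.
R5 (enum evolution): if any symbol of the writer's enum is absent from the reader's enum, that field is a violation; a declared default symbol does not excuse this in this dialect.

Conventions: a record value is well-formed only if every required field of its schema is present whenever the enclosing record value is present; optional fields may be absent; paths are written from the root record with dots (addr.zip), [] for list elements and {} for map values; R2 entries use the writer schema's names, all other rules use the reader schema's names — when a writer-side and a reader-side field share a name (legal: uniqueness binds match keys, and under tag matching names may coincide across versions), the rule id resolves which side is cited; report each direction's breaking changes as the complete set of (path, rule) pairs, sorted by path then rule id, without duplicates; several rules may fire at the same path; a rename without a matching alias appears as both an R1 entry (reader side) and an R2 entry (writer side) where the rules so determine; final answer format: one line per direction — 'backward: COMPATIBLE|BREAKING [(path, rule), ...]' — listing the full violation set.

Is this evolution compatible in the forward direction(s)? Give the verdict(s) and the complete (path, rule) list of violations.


each type pair in Account: writer, then reader
forward for Account (reader v1, writer v2):
  severity <- severity (Channel -> Channel, writer optional)
  blob <- blob (bytes -> bytes, writer optional)
  avatar <- avatar (bytes -> bytes, writer required)
  enabled <- enabled (bool -> bool, writer required)
  zip <- zip (int64 -> int64, writer optional)
  quantity <- quantity (int64 -> int64, writer required)
  factor <- factor (float64 -> float64, writer required)
  => forward verdict for Account: COMPATIBLE, no violations
remaining Account differences; none change what is asked:
  enum Channel (field severity in record Account): symbol OWNER removed -> affects backward compatibility only, which is not asked
  field quantity in record Account: optional changed to required -> affects backward compatibility only, which is not asked
  field avatar in record Account: optional changed to required -> affects backward compatibility only, which is not asked

forward: COMPATIBLE []


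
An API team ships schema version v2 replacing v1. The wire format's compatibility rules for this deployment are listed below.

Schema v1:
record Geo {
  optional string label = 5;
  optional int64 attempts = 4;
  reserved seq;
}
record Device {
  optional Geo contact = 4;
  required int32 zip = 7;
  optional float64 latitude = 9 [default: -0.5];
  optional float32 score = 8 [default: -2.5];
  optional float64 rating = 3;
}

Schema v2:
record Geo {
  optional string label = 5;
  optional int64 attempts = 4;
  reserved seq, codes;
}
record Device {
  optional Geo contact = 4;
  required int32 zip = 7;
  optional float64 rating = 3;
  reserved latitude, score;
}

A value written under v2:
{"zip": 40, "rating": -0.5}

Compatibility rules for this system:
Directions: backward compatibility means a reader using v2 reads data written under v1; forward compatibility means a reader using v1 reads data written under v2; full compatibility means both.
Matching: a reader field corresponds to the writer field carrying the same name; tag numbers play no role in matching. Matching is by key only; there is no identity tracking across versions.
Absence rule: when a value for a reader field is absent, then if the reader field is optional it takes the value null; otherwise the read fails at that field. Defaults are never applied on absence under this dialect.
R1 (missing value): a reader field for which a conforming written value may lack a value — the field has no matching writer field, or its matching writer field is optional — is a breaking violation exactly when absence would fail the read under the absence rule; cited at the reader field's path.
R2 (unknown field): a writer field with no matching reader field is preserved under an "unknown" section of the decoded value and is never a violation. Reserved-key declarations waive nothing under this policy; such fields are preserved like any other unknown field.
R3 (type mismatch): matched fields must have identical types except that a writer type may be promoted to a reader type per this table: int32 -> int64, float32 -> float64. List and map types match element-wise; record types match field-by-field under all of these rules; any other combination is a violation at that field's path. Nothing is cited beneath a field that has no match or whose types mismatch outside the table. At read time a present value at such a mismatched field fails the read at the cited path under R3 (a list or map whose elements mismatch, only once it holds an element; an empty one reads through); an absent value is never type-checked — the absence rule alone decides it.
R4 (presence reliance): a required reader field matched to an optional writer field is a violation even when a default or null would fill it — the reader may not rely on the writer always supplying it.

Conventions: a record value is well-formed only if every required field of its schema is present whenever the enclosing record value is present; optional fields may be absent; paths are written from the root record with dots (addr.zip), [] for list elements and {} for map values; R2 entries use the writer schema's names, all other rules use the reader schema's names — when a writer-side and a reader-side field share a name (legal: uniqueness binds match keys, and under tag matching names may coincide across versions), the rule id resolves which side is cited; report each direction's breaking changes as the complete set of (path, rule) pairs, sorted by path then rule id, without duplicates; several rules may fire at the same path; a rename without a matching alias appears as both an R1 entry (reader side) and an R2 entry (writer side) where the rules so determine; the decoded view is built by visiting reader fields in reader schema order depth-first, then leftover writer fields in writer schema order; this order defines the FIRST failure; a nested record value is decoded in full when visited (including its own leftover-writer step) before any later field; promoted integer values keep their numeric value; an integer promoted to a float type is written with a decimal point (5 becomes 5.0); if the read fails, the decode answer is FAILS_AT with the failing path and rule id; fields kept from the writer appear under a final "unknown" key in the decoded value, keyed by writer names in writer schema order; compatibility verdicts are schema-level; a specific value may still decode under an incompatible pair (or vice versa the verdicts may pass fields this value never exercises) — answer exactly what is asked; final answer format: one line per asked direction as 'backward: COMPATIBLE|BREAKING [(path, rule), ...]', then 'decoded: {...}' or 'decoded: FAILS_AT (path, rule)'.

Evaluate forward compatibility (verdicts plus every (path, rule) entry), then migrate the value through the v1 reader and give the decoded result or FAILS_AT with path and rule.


arrows below run writer -> reader for Device
forward for Device (reader v1, writer v2):
  contact <- contact (Geo -> Geo, writer optional)
  zip <- zip (int32 -> int32, writer required)
  latitude: no writer match
  score: no writer match
  rating <- rating (float64 -> float64, writer optional)
  contact.label <- contact.label (string -> string, writer optional)
  contact.attempts <- contact.attempts (int64 -> int64, writer optional)
  => forward verdict for Device: COMPATIBLE, no violations
decoding the Device value with the v1 reader:
  contact := null (not supplied -> null)
  zip := 40
  latitude := null (not supplied -> null)
  score := null (not supplied -> null)
  rating := -0.5
  => decoded: {"contact": null, "zip": 40, "latitude": null, "score": null, "rating": -0.5}
ruling out the remaining Device differences:
  removed field latitude from record Device (its key "latitude" joins the reserved list) -> inert for the asked Device verdict: nothing fires
  removed field score from record Device (its key "score" joins the reserved list) -> inert for the asked Device verdict: nothing fires

forward: COMPATIBLE []; decoded: {"contact": null, "zip": 40, "latitude": null, "score": null, "rating": -0.5}


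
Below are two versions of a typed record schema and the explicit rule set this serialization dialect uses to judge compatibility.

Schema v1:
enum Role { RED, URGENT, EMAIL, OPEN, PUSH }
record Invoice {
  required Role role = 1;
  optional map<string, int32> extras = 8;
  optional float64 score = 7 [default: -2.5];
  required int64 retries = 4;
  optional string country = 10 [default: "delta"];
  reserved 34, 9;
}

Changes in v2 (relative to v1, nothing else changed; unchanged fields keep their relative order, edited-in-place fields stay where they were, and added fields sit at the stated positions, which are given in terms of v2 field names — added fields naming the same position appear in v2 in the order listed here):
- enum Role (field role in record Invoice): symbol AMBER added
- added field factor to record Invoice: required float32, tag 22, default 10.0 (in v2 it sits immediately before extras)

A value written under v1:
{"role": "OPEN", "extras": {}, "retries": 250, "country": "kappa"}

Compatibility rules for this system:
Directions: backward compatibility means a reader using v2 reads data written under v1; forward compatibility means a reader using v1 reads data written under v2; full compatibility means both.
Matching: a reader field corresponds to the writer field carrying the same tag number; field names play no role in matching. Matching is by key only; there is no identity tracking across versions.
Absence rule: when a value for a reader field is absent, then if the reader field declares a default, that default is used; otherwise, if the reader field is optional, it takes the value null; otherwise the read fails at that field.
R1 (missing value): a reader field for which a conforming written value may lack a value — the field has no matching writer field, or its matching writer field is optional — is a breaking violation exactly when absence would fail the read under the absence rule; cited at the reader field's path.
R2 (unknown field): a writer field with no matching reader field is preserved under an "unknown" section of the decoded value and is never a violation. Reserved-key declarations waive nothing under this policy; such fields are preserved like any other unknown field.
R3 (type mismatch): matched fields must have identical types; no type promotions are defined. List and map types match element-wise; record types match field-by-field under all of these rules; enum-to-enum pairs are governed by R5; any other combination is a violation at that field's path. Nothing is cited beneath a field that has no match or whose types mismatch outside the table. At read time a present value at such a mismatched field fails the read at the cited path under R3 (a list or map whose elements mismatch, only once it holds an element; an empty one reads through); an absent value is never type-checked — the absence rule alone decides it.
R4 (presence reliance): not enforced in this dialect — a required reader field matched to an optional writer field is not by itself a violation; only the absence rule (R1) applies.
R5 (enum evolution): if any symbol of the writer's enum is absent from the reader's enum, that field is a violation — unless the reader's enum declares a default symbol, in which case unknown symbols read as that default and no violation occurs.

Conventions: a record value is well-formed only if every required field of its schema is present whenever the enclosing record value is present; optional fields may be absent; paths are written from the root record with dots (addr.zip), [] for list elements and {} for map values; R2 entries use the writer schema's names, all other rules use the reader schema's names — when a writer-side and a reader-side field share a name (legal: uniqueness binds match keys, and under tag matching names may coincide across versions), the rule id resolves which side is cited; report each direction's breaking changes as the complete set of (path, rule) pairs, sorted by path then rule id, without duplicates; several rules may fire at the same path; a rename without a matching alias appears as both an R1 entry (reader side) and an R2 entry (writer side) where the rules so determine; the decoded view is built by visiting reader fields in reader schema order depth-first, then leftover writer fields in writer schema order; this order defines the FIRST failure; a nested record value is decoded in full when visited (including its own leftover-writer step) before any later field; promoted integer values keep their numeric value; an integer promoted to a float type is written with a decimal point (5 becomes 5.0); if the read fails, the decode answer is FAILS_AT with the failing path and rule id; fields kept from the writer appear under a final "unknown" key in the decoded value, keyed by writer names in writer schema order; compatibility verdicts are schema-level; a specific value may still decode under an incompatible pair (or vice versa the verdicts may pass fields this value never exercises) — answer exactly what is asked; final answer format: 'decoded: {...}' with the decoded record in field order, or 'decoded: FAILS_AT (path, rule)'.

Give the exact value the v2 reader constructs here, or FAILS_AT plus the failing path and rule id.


each type pair in Invoice: writer, then reader
migrating the Invoice value to v2:
  role := "OPEN"
  factor := 10.0 (missing; default applied)
  extras := {}
  score := -2.5 (missing; default applied)
  retries := 250
  country := "kappa"
  => decoded: {"role": "OPEN", "factor": 10.0, "extras": {}, "score": -2.5, "retries": 250, "country": "kappa"}
remaining Invoice differences; none change what is asked:
  enum Role (field role in record Invoice): symbol AMBER added -> affects the rule determinations only; this particular Invoice value decodes identically

decoded: {"role": "OPEN", "factor": 10.0, "extras": {}, "score": -2.5, "retries": 250, "country": "kappa"}
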